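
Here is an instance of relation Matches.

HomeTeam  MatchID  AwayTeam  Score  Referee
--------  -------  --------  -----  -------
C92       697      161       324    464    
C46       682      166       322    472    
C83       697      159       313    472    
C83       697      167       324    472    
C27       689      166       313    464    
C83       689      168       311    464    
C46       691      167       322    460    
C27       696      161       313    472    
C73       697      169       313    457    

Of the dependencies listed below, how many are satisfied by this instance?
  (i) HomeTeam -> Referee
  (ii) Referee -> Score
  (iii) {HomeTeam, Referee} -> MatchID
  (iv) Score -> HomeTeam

1

(i) HomeTeam -> Referee: HomeTeam=C46: 2 rows → Referee takes values {472, 460} — violation; HomeTeam=C83: 3 rows → Referee takes values {472, 464} — violation; HomeTeam=C27: 2 rows → Referee takes values {464, 472} — violation — fails.
(ii) Referee -> Score: Referee=464: 3 rows → Score takes values {324, 313, 311} — violation; Referee=472: 4 rows → Score takes values {322, 313, 324} — violation — fails.
(iii) {HomeTeam, Referee} -> MatchID: every LHS value maps to a single RHS value — holds.
(iv) Score -> HomeTeam: Score=324: 2 rows → HomeTeam takes values {C92, C83} — violation; Score=313: 4 rows → HomeTeam takes values {C83, C27, C73} — violation — fails.
1 of the 4 dependencies holds.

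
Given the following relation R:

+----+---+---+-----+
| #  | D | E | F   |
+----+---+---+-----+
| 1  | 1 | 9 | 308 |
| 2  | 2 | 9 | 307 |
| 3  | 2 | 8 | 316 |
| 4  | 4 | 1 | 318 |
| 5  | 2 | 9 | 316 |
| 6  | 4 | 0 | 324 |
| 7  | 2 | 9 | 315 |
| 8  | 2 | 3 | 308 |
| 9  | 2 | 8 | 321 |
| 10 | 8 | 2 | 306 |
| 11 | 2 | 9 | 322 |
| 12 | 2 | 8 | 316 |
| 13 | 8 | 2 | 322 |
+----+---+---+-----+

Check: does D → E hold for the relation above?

D=1: row 1 → E = 9 ✓
D=2: rows 2, 3, 5, 7, 8, 9, 11, 12 → E takes values {9, 8, 3} — violation
D=4: rows 4, 6 → E takes values {1, 0} — violation
D=8: rows 10, 13 → E = 2, 2 ✓
Two rows agree on D but differ on E, so D → E does not hold.

No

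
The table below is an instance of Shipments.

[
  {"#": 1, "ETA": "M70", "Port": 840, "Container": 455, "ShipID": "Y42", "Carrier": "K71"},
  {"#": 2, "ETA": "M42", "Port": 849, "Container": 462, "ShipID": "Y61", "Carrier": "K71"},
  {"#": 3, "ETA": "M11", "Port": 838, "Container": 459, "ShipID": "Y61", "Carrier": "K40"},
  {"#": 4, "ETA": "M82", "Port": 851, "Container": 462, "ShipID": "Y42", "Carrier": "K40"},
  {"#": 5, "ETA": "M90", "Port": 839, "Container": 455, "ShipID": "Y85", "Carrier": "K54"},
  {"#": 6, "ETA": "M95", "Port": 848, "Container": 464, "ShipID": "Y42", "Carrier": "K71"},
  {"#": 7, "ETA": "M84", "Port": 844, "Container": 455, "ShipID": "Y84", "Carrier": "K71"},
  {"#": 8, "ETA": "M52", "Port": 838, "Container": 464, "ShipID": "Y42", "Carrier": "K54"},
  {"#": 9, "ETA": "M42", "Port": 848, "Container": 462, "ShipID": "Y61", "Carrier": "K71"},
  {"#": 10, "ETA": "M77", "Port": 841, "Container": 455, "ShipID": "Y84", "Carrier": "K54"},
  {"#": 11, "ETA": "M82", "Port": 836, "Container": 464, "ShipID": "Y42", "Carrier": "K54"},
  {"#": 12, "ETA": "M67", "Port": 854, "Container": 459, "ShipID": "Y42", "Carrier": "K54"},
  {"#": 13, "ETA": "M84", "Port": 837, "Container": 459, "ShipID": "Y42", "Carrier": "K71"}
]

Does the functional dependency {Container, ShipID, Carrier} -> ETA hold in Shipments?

No

(Container=455, ShipID=Y42, Carrier=K71): row 1 → ETA = M70 ✓
(Container=462, ShipID=Y61, Carrier=K71): rows 2, 9 → ETA = M42, M42 ✓
(Container=459, ShipID=Y61, Carrier=K40): row 3 → ETA = M11 ✓
(Container=462, ShipID=Y42, Carrier=K40): row 4 → ETA = M82 ✓
(Container=455, ShipID=Y85, Carrier=K54): row 5 → ETA = M90 ✓
(Container=464, ShipID=Y42, Carrier=K71): row 6 → ETA = M95 ✓
(Container=455, ShipID=Y84, Carrier=K71): row 7 → ETA = M84 ✓
(Container=464, ShipID=Y42, Carrier=K54): rows 8, 11 → ETA takes values {M52, M82} — violation
(Container=455, ShipID=Y84, Carrier=K54): row 10 → ETA = M77 ✓
(Container=459, ShipID=Y42, Carrier=K54): row 12 → ETA = M67 ✓
(Container=459, ShipID=Y42, Carrier=K71): row 13 → ETA = M84 ✓
Two rows agree on {Container, ShipID, Carrier} but differ on ETA, so {Container, ShipID, Carrier} -> ETA does not hold.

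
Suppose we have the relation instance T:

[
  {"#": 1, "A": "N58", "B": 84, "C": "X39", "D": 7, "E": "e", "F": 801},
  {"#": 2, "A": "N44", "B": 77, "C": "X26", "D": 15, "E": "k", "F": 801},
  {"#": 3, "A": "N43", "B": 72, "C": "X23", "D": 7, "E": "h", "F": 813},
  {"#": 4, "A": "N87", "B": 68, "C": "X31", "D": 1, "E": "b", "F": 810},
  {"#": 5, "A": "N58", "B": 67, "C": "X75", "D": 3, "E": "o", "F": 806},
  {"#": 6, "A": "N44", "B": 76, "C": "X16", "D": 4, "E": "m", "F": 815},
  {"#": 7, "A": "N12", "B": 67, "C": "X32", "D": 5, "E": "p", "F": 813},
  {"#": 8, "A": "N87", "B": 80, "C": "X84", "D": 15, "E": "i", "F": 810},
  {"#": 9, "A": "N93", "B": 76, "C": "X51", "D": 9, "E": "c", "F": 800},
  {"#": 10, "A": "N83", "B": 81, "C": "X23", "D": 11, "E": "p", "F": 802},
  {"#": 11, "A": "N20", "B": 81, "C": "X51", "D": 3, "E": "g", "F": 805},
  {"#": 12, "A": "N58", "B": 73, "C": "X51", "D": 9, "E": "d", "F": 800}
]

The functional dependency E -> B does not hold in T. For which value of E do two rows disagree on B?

p

E=e: row 1 → B = 84 ✓
E=k: row 2 → B = 77 ✓
E=h: row 3 → B = 72 ✓
E=b: row 4 → B = 68 ✓
E=o: row 5 → B = 67 ✓
E=m: row 6 → B = 76 ✓
E=p: rows 7, 10 → B takes values {67, 81} — violation
E=i: row 8 → B = 80 ✓
E=c: row 9 → B = 76 ✓
E=g: row 11 → B = 81 ✓
E=d: row 12 → B = 73 ✓
The only E value with inconsistent B is E=p.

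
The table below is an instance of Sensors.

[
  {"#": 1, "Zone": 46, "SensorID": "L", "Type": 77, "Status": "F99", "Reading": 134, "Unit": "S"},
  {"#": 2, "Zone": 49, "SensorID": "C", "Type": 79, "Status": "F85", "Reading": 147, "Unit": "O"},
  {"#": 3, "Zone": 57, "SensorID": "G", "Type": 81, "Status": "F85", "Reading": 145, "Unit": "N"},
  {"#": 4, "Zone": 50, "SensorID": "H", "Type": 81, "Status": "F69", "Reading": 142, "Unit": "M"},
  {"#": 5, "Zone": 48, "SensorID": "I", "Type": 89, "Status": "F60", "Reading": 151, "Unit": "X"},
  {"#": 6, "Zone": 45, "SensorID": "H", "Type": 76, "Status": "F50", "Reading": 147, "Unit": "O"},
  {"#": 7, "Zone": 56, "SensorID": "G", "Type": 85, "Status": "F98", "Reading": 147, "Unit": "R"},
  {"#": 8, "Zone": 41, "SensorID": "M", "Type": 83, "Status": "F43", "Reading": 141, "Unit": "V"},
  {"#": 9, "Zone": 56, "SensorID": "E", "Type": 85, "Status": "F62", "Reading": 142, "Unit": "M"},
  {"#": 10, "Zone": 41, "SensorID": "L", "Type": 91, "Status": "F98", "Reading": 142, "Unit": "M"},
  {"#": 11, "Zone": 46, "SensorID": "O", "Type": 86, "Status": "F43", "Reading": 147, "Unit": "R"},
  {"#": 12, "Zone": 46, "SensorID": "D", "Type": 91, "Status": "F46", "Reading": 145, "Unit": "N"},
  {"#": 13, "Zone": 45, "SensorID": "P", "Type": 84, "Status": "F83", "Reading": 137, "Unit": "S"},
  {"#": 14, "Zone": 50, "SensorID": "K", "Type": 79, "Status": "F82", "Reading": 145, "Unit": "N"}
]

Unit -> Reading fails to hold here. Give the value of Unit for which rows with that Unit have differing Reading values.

S

Unit=S: rows 1, 13 → Reading takes values {134, 137} — violation
Unit=O: rows 2, 6 → Reading = 147, 147 ✓
Unit=N: rows 3, 12, 14 → Reading = 145, 145, 145 ✓
Unit=M: rows 4, 9, 10 → Reading = 142, 142, 142 ✓
Unit=X: row 5 → Reading = 151 ✓
Unit=R: rows 7, 11 → Reading = 147, 147 ✓
Unit=V: row 8 → Reading = 141 ✓
The only Unit value with inconsistent Reading is Unit=S.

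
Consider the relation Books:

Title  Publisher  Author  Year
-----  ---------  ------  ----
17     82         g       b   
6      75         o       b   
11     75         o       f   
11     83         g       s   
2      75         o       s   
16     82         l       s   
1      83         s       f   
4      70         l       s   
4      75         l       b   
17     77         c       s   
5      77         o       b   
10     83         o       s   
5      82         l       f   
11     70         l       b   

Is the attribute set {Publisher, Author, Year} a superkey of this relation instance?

Yes

All 14 rows have distinct {Publisher, Author, Year} values, so {Publisher, Author, Year} → (all attributes) holds and {Publisher, Author, Year} is a superkey.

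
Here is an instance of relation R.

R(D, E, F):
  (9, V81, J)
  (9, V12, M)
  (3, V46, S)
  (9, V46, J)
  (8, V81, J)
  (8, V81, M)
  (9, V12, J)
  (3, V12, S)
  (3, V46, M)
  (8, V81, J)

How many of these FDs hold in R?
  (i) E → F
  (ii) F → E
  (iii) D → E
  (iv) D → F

(i) E → F: E=V81: 4 rows → F takes values {J, M} — violation; E=V12: 3 rows → F takes values {M, J, S} — violation; E=V46: 3 rows → F takes values {S, J, M} — violation — fails.
(ii) F → E: F=J: 5 rows → E takes values {V81, V46, V12} — violation; F=M: 3 rows → E takes values {V12, V81, V46} — violation; F=S: 2 rows → E takes values {V46, V12} — violation — fails.
(iii) D → E: D=9: 4 rows → E takes values {V81, V12, V46} — violation; D=3: 3 rows → E takes values {V46, V12} — violation — fails.
(iv) D → F: D=9: 4 rows → F takes values {J, M} — violation; D=3: 3 rows → F takes values {S, M} — violation; D=8: 3 rows → F takes values {J, M} — violation — fails.
None of the 4 dependencies hold.

0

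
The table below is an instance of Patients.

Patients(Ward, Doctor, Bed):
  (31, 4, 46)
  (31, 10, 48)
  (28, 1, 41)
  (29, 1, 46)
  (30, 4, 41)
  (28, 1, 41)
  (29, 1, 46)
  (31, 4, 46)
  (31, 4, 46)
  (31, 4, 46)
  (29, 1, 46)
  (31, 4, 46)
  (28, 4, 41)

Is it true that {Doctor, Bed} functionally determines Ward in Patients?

(Doctor=4, Bed=46): 5 rows → Ward = 31, 31, 31, 31, 31 ✓
(Doctor=10, Bed=48): 1 row → Ward = 31 ✓
(Doctor=1, Bed=41): 2 rows → Ward = 28, 28 ✓
(Doctor=1, Bed=46): 3 rows → Ward = 29, 29, 29 ✓
(Doctor=4, Bed=41): 2 rows → Ward takes values {30, 28} — violation
Two rows agree on {Doctor, Bed} but differ on Ward, so {Doctor, Bed} → Ward does not hold.

No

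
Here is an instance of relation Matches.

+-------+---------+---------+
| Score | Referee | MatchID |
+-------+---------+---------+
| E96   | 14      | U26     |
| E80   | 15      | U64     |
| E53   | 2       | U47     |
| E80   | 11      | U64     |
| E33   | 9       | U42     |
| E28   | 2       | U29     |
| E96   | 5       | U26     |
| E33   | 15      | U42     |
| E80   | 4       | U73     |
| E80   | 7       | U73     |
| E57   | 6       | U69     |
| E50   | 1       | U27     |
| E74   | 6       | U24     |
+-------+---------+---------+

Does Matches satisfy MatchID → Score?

Yes

MatchID=U26: 2 rows → Score = E96, E96 ✓
MatchID=U64: 2 rows → Score = E80, E80 ✓
MatchID=U47: 1 row → Score = E53 ✓
MatchID=U42: 2 rows → Score = E33, E33 ✓
MatchID=U29: 1 row → Score = E28 ✓
MatchID=U73: 2 rows → Score = E80, E80 ✓
MatchID=U69: 1 row → Score = E57 ✓
MatchID=U27: 1 row → Score = E50 ✓
MatchID=U24: 1 row → Score = E74 ✓
Every MatchID value is associated with a single Score value, so MatchID → Score holds.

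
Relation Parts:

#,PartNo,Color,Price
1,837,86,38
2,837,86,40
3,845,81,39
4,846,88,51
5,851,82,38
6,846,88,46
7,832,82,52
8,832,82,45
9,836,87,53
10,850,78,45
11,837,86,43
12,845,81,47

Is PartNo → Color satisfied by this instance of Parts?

PartNo=837: rows 1, 2, 11 → Color = 86, 86, 86 ✓
PartNo=845: rows 3, 12 → Color = 81, 81 ✓
PartNo=846: rows 4, 6 → Color = 88, 88 ✓
PartNo=851: row 5 → Color = 82 ✓
PartNo=832: rows 7, 8 → Color = 82, 82 ✓
PartNo=836: row 9 → Color = 87 ✓
PartNo=850: row 10 → Color = 78 ✓
Every PartNo value is associated with a single Color value, so PartNo → Color holds.

Yes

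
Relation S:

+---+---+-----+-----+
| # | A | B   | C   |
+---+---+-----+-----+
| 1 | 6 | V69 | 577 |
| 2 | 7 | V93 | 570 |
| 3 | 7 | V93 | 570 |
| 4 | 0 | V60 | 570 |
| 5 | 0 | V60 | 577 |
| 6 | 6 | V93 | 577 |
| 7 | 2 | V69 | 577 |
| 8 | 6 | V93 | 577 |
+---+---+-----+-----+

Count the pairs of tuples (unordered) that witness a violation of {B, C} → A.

1

(B=V69, C=577): violating pairs (1,7) — 1 pair.
(B=V93, C=570): all 2 rows agree on A — 0 pairs.
(B=V93, C=577): all 2 rows agree on A — 0 pairs.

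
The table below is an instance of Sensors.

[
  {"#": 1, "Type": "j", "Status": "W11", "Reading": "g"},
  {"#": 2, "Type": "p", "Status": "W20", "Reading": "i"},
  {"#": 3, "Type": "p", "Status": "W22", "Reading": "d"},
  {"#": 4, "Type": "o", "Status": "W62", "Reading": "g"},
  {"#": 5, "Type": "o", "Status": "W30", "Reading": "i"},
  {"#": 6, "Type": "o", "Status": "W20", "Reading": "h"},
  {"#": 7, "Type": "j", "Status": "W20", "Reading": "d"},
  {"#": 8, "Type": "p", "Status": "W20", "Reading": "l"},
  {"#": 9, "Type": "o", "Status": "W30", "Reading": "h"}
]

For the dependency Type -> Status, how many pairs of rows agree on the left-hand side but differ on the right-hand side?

Type=j: violating pairs (1,7) — 1 pair.
Type=p: violating pairs (2,3), (3,8) — 2 pairs.
Type=o: violating pairs (4,5), (4,6), (4,9), (5,6), (6,9) — 5 pairs.

8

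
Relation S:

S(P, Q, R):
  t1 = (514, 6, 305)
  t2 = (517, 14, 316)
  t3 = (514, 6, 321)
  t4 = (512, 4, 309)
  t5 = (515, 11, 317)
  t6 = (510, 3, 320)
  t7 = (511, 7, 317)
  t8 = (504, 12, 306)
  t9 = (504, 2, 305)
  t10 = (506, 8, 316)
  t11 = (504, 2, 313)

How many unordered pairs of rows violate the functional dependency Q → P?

0

Q=6: all 2 rows agree on P — 0 pairs.
Q=2: all 2 rows agree on P — 0 pairs.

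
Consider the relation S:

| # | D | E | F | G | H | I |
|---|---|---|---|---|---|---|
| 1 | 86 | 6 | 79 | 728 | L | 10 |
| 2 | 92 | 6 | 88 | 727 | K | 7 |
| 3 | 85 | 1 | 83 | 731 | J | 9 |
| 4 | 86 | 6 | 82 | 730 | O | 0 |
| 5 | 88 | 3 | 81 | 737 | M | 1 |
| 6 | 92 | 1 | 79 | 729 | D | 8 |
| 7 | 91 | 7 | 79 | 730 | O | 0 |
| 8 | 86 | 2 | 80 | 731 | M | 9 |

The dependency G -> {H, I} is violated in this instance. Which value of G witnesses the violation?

G=728: row 1 → {H,I} = (L, 10) ✓
G=727: row 2 → {H,I} = (K, 7) ✓
G=731: rows 3, 8 → {H,I} takes values {(J, 9), (M, 9)} — violation
G=730: rows 4, 7 → {H,I} = (O, 0), (O, 0) ✓
G=737: row 5 → {H,I} = (M, 1) ✓
G=729: row 6 → {H,I} = (D, 8) ✓
The only G value with inconsistent RHS is G=731.

731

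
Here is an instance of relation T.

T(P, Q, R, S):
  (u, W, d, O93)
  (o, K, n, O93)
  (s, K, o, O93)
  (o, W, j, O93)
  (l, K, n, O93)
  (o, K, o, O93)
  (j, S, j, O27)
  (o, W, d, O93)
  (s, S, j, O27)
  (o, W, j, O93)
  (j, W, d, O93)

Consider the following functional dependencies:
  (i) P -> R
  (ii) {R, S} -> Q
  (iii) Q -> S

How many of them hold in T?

2

(i) P -> R: P=o: 5 rows → R takes values {n, j, o, d} — violation; P=s: 2 rows → R takes values {o, j} — violation; P=j: 2 rows → R takes values {j, d} — violation — fails.
(ii) {R, S} -> Q: every LHS value maps to a single RHS value — holds.
(iii) Q -> S: every LHS value maps to a single RHS value — holds.
2 of the 3 dependencies hold.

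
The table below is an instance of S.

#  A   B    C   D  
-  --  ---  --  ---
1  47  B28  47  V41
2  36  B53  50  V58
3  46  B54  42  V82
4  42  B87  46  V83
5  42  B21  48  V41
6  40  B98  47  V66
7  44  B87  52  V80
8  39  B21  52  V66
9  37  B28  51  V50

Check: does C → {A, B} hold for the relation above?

C=47: rows 1, 6 → {A,B} takes values {(47, B28), (40, B98)} — violation
C=50: row 2 → {A,B} = (36, B53) ✓
C=42: row 3 → {A,B} = (46, B54) ✓
C=46: row 4 → {A,B} = (42, B87) ✓
C=48: row 5 → {A,B} = (42, B21) ✓
C=52: rows 7, 8 → {A,B} takes values {(44, B87), (39, B21)} — violation
C=51: row 9 → {A,B} = (37, B28) ✓
Two rows agree on C but differ on {A, B}, so C → {A, B} does not hold.

No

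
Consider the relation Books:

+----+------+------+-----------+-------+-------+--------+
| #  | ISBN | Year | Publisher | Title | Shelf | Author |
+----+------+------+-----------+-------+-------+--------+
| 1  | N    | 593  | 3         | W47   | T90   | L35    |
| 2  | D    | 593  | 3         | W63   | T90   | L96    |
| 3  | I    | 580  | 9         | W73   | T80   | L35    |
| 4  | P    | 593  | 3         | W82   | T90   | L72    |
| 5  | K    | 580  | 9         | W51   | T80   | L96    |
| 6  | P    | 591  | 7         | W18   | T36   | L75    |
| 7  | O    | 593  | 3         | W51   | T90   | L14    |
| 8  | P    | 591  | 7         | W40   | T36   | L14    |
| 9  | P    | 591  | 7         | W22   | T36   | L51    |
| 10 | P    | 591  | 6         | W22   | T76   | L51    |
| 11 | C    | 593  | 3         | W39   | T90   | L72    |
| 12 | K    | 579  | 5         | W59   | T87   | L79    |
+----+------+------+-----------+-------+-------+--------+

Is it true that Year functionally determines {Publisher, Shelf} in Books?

No

Year=593: rows 1, 2, 4, 7, 11 → {Publisher,Shelf} = (3, T90), (3, T90), (3, T90), (3, T90), (3, T90) ✓
Year=580: rows 3, 5 → {Publisher,Shelf} = (9, T80), (9, T80) ✓
Year=591: rows 6, 8, 9, 10 → {Publisher,Shelf} takes values {(7, T36), (6, T76)} — violation
Year=579: row 12 → {Publisher,Shelf} = (5, T87) ✓
Two rows agree on Year but differ on {Publisher, Shelf}, so Year -> {Publisher, Shelf} does not hold.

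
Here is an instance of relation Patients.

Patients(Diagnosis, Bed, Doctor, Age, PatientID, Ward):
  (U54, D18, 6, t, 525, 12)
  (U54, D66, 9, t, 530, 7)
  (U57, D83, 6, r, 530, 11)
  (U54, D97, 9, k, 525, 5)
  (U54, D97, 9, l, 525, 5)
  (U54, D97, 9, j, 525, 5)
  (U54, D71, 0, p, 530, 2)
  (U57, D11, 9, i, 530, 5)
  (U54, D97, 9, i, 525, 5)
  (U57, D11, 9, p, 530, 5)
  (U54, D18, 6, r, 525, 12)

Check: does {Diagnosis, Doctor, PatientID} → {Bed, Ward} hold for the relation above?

(Diagnosis=U54, Doctor=6, PatientID=525): 2 rows → {Bed,Ward} = (D18, 12), (D18, 12) ✓
(Diagnosis=U54, Doctor=9, PatientID=530): 1 row → {Bed,Ward} = (D66, 7) ✓
(Diagnosis=U57, Doctor=6, PatientID=530): 1 row → {Bed,Ward} = (D83, 11) ✓
(Diagnosis=U54, Doctor=9, PatientID=525): 4 rows → {Bed,Ward} = (D97, 5), (D97, 5), (D97, 5), (D97, 5) ✓
(Diagnosis=U54, Doctor=0, PatientID=530): 1 row → {Bed,Ward} = (D71, 2) ✓
(Diagnosis=U57, Doctor=9, PatientID=530): 2 rows → {Bed,Ward} = (D11, 5), (D11, 5) ✓
Every {Diagnosis, Doctor, PatientID} value is associated with a single {Bed, Ward} value, so {Diagnosis, Doctor, PatientID} → {Bed, Ward} holds.

Yes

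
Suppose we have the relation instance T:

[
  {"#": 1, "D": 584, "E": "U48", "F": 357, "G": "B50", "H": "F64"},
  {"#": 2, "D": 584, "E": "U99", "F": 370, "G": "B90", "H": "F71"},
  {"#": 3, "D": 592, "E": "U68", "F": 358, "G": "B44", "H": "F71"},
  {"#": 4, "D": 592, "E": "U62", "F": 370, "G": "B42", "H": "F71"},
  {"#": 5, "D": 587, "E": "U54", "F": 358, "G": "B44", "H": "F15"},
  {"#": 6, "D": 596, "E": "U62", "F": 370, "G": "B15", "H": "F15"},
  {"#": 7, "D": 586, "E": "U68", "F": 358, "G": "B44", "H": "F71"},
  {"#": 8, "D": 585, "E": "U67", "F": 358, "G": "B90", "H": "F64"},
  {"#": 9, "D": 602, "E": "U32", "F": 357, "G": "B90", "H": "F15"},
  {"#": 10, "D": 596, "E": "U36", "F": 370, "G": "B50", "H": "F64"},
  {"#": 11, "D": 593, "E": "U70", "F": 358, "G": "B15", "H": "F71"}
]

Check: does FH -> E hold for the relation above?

No

(F=357, H=F64): row 1 → E = U48 ✓
(F=370, H=F71): rows 2, 4 → E takes values {U99, U62} — violation
(F=358, H=F71): rows 3, 7, 11 → E takes values {U68, U70} — violation
(F=358, H=F15): row 5 → E = U54 ✓
(F=370, H=F15): row 6 → E = U62 ✓
(F=358, H=F64): row 8 → E = U67 ✓
(F=357, H=F15): row 9 → E = U32 ✓
(F=370, H=F64): row 10 → E = U36 ✓
Two rows agree on FH but differ on E, so FH -> E does not hold.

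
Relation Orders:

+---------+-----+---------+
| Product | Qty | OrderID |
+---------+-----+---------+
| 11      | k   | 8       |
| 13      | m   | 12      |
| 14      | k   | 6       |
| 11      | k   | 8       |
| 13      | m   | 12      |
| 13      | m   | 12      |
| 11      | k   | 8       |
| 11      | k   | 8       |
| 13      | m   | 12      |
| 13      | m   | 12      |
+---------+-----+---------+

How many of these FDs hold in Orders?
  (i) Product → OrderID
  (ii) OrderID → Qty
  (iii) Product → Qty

3

(i) Product → OrderID: every LHS value maps to a single RHS value — holds.
(ii) OrderID → Qty: every LHS value maps to a single RHS value — holds.
(iii) Product → Qty: every LHS value maps to a single RHS value — holds.
3 of the 3 dependencies hold.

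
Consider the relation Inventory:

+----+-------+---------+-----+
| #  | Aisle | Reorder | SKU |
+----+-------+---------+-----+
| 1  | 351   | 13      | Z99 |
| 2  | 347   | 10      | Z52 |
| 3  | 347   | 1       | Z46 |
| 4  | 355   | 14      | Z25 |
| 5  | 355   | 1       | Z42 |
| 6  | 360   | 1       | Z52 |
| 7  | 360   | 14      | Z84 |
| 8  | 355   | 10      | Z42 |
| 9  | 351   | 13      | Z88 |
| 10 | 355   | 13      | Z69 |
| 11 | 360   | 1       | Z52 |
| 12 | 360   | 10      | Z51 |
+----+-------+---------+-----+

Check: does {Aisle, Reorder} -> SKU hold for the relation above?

(Aisle=351, Reorder=13): rows 1, 9 → SKU takes values {Z99, Z88} — violation
(Aisle=347, Reorder=10): row 2 → SKU = Z52 ✓
(Aisle=347, Reorder=1): row 3 → SKU = Z46 ✓
(Aisle=355, Reorder=14): row 4 → SKU = Z25 ✓
(Aisle=355, Reorder=1): row 5 → SKU = Z42 ✓
(Aisle=360, Reorder=1): rows 6, 11 → SKU = Z52, Z52 ✓
(Aisle=360, Reorder=14): row 7 → SKU = Z84 ✓
(Aisle=355, Reorder=10): row 8 → SKU = Z42 ✓
(Aisle=355, Reorder=13): row 10 → SKU = Z69 ✓
(Aisle=360, Reorder=10): row 12 → SKU = Z51 ✓
Two rows agree on {Aisle, Reorder} but differ on SKU, so {Aisle, Reorder} -> SKU does not hold.

No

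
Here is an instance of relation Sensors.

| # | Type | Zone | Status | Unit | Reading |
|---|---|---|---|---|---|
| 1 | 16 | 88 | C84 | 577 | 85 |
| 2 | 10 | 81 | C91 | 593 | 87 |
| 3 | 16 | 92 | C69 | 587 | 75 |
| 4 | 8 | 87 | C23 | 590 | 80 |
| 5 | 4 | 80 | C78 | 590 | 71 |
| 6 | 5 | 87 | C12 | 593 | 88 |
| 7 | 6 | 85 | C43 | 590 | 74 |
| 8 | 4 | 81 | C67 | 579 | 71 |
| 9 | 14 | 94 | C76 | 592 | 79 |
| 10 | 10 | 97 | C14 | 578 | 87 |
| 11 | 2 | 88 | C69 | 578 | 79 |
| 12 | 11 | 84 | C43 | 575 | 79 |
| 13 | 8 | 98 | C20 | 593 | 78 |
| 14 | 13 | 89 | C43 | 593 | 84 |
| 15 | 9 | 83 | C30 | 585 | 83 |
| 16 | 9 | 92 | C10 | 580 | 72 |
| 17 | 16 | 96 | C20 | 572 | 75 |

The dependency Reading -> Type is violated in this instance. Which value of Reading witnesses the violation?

Reading=85: row 1 → Type = 16 ✓
Reading=87: rows 2, 10 → Type = 10, 10 ✓
Reading=75: rows 3, 17 → Type = 16, 16 ✓
Reading=80: row 4 → Type = 8 ✓
Reading=71: rows 5, 8 → Type = 4, 4 ✓
Reading=88: row 6 → Type = 5 ✓
Reading=74: row 7 → Type = 6 ✓
Reading=79: rows 9, 11, 12 → Type takes values {14, 2, 11} — violation
Reading=78: row 13 → Type = 8 ✓
Reading=84: row 14 → Type = 13 ✓
Reading=83: row 15 → Type = 9 ✓
Reading=72: row 16 → Type = 9 ✓
The only Reading value with inconsistent Type is Reading=79.

79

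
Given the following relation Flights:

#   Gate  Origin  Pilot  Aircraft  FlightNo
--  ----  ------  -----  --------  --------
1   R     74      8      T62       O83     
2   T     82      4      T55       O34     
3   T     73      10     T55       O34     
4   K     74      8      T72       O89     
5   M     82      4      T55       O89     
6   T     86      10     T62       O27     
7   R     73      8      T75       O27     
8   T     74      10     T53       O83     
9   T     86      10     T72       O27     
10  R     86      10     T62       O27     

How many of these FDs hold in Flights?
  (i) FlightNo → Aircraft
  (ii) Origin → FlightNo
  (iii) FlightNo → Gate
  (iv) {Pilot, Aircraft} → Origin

(i) FlightNo → Aircraft: FlightNo=O83: rows 1, 8 → Aircraft takes values {T62, T53} — violation; FlightNo=O89: rows 4, 5 → Aircraft takes values {T72, T55} — violation; FlightNo=O27: rows 6, 7, 9, 10 → Aircraft takes values {T62, T75, T72} — violation — fails.
(ii) Origin → FlightNo: Origin=74: rows 1, 4, 8 → FlightNo takes values {O83, O89} — violation; Origin=82: rows 2, 5 → FlightNo takes values {O34, O89} — violation; Origin=73: rows 3, 7 → FlightNo takes values {O34, O27} — violation — fails.
(iii) FlightNo → Gate: FlightNo=O83: rows 1, 8 → Gate takes values {R, T} — violation; FlightNo=O89: rows 4, 5 → Gate takes values {K, M} — violation; FlightNo=O27: rows 6, 7, 9, 10 → Gate takes values {T, R} — violation — fails.
(iv) {Pilot, Aircraft} → Origin: every LHS value maps to a single RHS value — holds.
1 of the 4 dependencies holds.

1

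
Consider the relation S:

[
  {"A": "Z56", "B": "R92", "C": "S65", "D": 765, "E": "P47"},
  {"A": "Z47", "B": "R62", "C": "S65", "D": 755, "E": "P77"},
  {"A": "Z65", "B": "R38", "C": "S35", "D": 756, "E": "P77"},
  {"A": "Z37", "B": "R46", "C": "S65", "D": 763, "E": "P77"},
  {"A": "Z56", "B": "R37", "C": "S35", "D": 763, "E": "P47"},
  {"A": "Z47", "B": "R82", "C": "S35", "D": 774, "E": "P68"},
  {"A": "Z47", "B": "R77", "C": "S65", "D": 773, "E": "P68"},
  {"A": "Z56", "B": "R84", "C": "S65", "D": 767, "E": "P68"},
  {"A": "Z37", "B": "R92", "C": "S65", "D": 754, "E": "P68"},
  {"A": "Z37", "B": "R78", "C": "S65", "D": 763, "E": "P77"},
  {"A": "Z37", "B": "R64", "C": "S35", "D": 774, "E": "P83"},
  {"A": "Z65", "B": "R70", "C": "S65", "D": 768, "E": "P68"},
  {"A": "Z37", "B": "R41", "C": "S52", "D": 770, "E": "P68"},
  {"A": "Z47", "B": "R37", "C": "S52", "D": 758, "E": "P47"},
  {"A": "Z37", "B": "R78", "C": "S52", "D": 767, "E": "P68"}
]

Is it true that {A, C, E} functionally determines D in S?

(A=Z56, C=S65, E=P47): 1 row → D = 765 ✓
(A=Z47, C=S65, E=P77): 1 row → D = 755 ✓
(A=Z65, C=S35, E=P77): 1 row → D = 756 ✓
(A=Z37, C=S65, E=P77): 2 rows → D = 763, 763 ✓
(A=Z56, C=S35, E=P47): 1 row → D = 763 ✓
(A=Z47, C=S35, E=P68): 1 row → D = 774 ✓
(A=Z47, C=S65, E=P68): 1 row → D = 773 ✓
(A=Z56, C=S65, E=P68): 1 row → D = 767 ✓
(A=Z37, C=S65, E=P68): 1 row → D = 754 ✓
(A=Z37, C=S35, E=P83): 1 row → D = 774 ✓
(A=Z65, C=S65, E=P68): 1 row → D = 768 ✓
(A=Z37, C=S52, E=P68): 2 rows → D takes values {770, 767} — violation
(A=Z47, C=S52, E=P47): 1 row → D = 758 ✓
Two rows agree on {A, C, E} but differ on D, so {A, C, E} -> D does not hold.

No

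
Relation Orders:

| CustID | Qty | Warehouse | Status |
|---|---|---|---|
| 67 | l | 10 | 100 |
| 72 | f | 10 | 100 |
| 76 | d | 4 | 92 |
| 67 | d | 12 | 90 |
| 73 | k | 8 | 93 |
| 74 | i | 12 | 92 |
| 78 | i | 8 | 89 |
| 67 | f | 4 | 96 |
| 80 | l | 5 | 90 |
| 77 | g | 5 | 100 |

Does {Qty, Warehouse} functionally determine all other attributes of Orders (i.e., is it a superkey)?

Yes

All 10 rows have distinct {Qty, Warehouse} values, so {Qty, Warehouse} → (all attributes) holds and {Qty, Warehouse} is a superkey.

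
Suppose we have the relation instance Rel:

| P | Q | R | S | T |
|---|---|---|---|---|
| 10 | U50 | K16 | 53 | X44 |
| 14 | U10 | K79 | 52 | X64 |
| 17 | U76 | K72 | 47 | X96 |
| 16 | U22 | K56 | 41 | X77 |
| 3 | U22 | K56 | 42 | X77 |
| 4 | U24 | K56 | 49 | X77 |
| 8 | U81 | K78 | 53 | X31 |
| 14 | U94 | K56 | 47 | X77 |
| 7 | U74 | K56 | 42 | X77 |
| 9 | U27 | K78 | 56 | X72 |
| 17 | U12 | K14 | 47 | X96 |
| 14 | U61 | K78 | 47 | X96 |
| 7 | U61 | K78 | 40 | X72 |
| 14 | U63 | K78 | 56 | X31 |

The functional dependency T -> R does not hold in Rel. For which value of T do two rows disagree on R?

X96

T=X44: 1 row → R = K16 ✓
T=X64: 1 row → R = K79 ✓
T=X96: 3 rows → R takes values {K72, K14, K78} — violation
T=X77: 5 rows → R = K56, K56, K56, K56, K56 ✓
T=X31: 2 rows → R = K78, K78 ✓
T=X72: 2 rows → R = K78, K78 ✓
The only T value with inconsistent R is T=X96.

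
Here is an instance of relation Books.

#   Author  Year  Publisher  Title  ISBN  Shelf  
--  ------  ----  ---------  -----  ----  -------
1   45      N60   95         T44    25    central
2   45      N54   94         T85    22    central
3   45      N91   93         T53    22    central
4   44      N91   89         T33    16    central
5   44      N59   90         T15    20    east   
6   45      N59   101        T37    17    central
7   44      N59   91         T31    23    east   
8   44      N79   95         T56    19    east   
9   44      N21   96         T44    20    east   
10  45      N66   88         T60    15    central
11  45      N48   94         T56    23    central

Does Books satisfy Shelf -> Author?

No

Shelf=central: rows 1, 2, 3, 4, 6, 10, 11 → Author takes values {45, 44} — violation
Shelf=east: rows 5, 7, 8, 9 → Author = 44, 44, 44, 44 ✓
Two rows agree on Shelf but differ on Author, so Shelf -> Author does not hold.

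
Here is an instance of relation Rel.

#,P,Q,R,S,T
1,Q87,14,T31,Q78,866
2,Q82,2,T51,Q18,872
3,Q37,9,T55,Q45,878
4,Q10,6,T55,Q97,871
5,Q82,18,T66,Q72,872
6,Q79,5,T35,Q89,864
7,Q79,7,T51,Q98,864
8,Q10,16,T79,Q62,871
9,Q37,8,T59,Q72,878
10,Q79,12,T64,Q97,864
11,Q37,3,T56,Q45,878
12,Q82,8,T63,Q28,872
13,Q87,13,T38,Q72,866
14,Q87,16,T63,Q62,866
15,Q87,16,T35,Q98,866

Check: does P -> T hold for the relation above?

P=Q87: rows 1, 13, 14, 15 → T = 866, 866, 866, 866 ✓
P=Q82: rows 2, 5, 12 → T = 872, 872, 872 ✓
P=Q37: rows 3, 9, 11 → T = 878, 878, 878 ✓
P=Q10: rows 4, 8 → T = 871, 871 ✓
P=Q79: rows 6, 7, 10 → T = 864, 864, 864 ✓
Every P value is associated with a single T value, so P -> T holds.

Yes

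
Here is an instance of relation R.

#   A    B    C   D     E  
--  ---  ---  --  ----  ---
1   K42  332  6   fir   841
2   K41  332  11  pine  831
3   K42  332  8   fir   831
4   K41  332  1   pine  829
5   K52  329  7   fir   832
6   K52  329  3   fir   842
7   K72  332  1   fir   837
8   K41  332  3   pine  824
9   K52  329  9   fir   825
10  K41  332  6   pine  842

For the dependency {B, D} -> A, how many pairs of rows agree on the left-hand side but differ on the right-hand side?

(B=332, D=fir): violating pairs (1,7), (3,7) — 2 pairs.
(B=332, D=pine): all 4 rows agree on A — 0 pairs.
(B=329, D=fir): all 3 rows agree on A — 0 pairs.

2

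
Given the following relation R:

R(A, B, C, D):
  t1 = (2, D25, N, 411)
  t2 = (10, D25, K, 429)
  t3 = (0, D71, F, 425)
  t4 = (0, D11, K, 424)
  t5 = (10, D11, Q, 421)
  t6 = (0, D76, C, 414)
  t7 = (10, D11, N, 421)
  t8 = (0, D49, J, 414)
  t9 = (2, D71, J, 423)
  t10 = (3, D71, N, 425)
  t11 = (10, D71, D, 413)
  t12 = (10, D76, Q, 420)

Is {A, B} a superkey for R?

No

Rows 5 and 7 have the same {A, B} value (A=10, B=D11) but are distinct tuples, so {A, B} does not determine every attribute — not a superkey.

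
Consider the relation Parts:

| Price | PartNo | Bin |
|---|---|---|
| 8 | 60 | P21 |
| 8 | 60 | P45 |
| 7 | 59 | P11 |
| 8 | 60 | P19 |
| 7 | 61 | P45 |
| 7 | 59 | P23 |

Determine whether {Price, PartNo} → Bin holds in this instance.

No

(Price=8, PartNo=60): 3 rows → Bin takes values {P21, P45, P19} — violation
(Price=7, PartNo=59): 2 rows → Bin takes values {P11, P23} — violation
(Price=7, PartNo=61): 1 row → Bin = P45 ✓
Two rows agree on {Price, PartNo} but differ on Bin, so {Price, PartNo} → Bin does not hold.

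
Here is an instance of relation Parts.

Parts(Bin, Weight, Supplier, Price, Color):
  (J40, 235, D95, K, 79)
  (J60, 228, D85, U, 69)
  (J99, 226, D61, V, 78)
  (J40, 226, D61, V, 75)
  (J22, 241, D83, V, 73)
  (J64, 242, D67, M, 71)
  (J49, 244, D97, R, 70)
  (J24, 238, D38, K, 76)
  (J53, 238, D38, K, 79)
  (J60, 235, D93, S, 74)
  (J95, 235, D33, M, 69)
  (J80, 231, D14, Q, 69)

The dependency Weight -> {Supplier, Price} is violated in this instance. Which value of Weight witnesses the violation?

235

Weight=235: 3 rows → {Supplier,Price} takes values {(D95, K), (D93, S), (D33, M)} — violation
Weight=228: 1 row → {Supplier,Price} = (D85, U) ✓
Weight=226: 2 rows → {Supplier,Price} = (D61, V), (D61, V) ✓
Weight=241: 1 row → {Supplier,Price} = (D83, V) ✓
Weight=242: 1 row → {Supplier,Price} = (D67, M) ✓
Weight=244: 1 row → {Supplier,Price} = (D97, R) ✓
Weight=238: 2 rows → {Supplier,Price} = (D38, K), (D38, K) ✓
Weight=231: 1 row → {Supplier,Price} = (D14, Q) ✓
The only Weight value with inconsistent RHS is Weight=235.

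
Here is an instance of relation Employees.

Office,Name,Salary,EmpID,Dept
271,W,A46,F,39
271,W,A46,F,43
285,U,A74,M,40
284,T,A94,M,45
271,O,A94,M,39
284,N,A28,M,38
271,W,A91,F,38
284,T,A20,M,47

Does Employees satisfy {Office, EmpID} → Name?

(Office=271, EmpID=F): 3 rows → Name = W, W, W ✓
(Office=285, EmpID=M): 1 row → Name = U ✓
(Office=284, EmpID=M): 3 rows → Name takes values {T, N} — violation
(Office=271, EmpID=M): 1 row → Name = O ✓
Two rows agree on {Office, EmpID} but differ on Name, so {Office, EmpID} → Name does not hold.

No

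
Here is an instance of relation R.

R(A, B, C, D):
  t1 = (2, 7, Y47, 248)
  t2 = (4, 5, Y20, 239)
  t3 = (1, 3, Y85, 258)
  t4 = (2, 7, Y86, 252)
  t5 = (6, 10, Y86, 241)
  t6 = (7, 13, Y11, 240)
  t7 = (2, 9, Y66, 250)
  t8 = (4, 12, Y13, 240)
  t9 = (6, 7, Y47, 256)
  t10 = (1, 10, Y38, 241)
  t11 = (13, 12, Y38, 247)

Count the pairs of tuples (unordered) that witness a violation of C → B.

2

C=Y47: all 2 rows agree on B — 0 pairs.
C=Y86: violating pairs (4,5) — 1 pair.
C=Y38: violating pairs (10,11) — 1 pair.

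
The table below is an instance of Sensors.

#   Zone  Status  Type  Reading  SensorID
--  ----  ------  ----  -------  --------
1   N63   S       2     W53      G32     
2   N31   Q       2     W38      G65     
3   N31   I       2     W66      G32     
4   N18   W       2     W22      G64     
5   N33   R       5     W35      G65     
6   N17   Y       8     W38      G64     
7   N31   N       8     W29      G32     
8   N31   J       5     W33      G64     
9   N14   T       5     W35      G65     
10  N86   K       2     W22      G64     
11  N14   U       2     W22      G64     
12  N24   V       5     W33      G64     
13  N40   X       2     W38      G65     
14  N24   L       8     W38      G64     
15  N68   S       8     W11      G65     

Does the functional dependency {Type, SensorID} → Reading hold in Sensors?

(Type=2, SensorID=G32): rows 1, 3 → Reading takes values {W53, W66} — violation
(Type=2, SensorID=G65): rows 2, 13 → Reading = W38, W38 ✓
(Type=2, SensorID=G64): rows 4, 10, 11 → Reading = W22, W22, W22 ✓
(Type=5, SensorID=G65): rows 5, 9 → Reading = W35, W35 ✓
(Type=8, SensorID=G64): rows 6, 14 → Reading = W38, W38 ✓
(Type=8, SensorID=G32): row 7 → Reading = W29 ✓
(Type=5, SensorID=G64): rows 8, 12 → Reading = W33, W33 ✓
(Type=8, SensorID=G65): row 15 → Reading = W11 ✓
Two rows agree on {Type, SensorID} but differ on Reading, so {Type, SensorID} → Reading does not hold.

No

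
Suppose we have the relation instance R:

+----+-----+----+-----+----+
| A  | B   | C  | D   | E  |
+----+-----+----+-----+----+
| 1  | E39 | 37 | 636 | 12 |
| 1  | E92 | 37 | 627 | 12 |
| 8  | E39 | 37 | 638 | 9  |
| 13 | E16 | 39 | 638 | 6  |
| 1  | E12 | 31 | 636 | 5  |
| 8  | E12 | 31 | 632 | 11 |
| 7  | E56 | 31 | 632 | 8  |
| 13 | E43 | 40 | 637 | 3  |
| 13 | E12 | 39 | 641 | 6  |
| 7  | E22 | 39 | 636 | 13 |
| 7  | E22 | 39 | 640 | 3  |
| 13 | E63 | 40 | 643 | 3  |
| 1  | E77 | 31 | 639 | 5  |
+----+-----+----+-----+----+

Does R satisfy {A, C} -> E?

(A=1, C=37): 2 rows → E = 12, 12 ✓
(A=8, C=37): 1 row → E = 9 ✓
(A=13, C=39): 2 rows → E = 6, 6 ✓
(A=1, C=31): 2 rows → E = 5, 5 ✓
(A=8, C=31): 1 row → E = 11 ✓
(A=7, C=31): 1 row → E = 8 ✓
(A=13, C=40): 2 rows → E = 3, 3 ✓
(A=7, C=39): 2 rows → E takes values {13, 3} — violation
Two rows agree on {A, C} but differ on E, so {A, C} -> E does not hold.

No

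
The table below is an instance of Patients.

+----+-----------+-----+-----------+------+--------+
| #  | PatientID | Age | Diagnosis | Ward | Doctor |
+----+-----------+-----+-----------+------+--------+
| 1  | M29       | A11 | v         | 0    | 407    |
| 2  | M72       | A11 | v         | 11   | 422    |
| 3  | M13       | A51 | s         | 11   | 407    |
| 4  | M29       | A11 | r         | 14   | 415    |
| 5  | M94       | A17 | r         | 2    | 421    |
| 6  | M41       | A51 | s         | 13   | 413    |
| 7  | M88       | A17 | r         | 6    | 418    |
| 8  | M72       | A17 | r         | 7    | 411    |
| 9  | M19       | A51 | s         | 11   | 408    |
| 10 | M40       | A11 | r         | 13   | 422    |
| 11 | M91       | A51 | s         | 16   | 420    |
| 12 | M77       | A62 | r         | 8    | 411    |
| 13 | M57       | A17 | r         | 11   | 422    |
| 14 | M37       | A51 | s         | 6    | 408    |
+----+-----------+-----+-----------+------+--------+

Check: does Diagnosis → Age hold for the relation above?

No

Diagnosis=v: rows 1, 2 → Age = A11, A11 ✓
Diagnosis=s: rows 3, 6, 9, 11, 14 → Age = A51, A51, A51, A51, A51 ✓
Diagnosis=r: rows 4, 5, 7, 8, 10, 12, 13 → Age takes values {A11, A17, A62} — violation
Two rows agree on Diagnosis but differ on Age, so Diagnosis → Age does not hold.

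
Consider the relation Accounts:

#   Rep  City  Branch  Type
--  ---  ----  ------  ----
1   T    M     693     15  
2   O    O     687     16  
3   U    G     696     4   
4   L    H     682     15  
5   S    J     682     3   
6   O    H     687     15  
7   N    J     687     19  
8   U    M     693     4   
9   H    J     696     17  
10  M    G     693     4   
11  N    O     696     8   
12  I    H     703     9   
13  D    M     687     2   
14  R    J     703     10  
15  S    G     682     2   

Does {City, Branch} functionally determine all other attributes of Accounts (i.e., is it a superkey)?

Rows 1 and 8 have the same {City, Branch} value (City=M, Branch=693) but are distinct tuples, so {City, Branch} does not determine every attribute — not a superkey.

No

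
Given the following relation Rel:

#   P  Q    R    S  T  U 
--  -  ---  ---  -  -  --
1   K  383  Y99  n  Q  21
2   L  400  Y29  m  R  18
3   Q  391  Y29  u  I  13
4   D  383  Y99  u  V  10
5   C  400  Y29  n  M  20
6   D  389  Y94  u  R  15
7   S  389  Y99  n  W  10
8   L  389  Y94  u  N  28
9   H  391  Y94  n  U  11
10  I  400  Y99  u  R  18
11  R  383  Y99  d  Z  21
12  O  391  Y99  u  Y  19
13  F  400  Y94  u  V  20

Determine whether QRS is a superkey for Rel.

Rows 6 and 8 have the same QRS value (Q=389, R=Y94, S=u) but are distinct tuples, so QRS does not determine every attribute — not a superkey.

No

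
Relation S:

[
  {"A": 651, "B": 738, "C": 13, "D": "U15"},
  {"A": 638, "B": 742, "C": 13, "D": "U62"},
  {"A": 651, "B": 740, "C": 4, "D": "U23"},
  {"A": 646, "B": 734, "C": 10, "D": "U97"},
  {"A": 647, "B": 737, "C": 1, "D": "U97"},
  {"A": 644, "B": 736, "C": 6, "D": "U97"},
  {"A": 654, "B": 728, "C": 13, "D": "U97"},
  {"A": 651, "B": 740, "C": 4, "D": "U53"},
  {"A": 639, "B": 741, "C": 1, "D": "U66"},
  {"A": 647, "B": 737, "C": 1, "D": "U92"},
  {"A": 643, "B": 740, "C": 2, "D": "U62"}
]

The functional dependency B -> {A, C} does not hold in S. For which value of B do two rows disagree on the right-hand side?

740

B=738: 1 row → {A,C} = (651, 13) ✓
B=742: 1 row → {A,C} = (638, 13) ✓
B=740: 3 rows → {A,C} takes values {(651, 4), (643, 2)} — violation
B=734: 1 row → {A,C} = (646, 10) ✓
B=737: 2 rows → {A,C} = (647, 1), (647, 1) ✓
B=736: 1 row → {A,C} = (644, 6) ✓
B=728: 1 row → {A,C} = (654, 13) ✓
B=741: 1 row → {A,C} = (639, 1) ✓
The only B value with inconsistent RHS is B=740.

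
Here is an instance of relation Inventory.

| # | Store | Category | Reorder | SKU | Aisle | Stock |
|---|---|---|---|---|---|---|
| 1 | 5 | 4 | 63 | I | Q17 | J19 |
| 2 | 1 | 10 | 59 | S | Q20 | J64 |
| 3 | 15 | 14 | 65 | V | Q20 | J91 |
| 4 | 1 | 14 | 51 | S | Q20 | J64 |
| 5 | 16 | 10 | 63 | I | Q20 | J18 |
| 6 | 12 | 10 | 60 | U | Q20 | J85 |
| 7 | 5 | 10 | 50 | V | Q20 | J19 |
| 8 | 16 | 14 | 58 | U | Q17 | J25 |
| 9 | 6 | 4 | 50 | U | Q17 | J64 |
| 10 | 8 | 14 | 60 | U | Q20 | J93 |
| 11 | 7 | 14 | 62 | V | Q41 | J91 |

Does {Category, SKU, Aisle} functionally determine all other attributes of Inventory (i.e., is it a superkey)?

Yes

All 11 rows have distinct {Category, SKU, Aisle} values, so {Category, SKU, Aisle} → (all attributes) holds and {Category, SKU, Aisle} is a superkey.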